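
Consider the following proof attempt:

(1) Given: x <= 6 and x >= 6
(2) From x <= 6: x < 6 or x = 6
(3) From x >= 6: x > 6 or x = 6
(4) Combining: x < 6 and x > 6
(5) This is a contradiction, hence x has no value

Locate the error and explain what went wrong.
Step 4: Combining: x < 6 and x > 6

Step 4 incorrectly combines the conditions. From x <= 6 and x >= 6, the intersection is x = 6. The error treats the 'or' cases as 'and' requirements. The correct conclusion is that x = 6 is the unique solution, not that no solution exists.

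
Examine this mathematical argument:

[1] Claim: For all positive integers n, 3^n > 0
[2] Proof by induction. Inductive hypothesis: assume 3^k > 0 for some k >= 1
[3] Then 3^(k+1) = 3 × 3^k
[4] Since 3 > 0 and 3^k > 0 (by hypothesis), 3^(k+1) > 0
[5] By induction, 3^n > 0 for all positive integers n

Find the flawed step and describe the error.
Step 5: By induction, 3^n > 0 for all positive integers n

Step 5 concludes the proof by induction, but no base case was ever established. A valid induction proof requires: (1) a base case proving 3^1 > 0, and (2) an inductive step showing IF 3^k > 0 THEN 3^(k+1) > 0. Steps 2-4 correctly establish the inductive step, but without the base case the conclusion in step 5 does not follow.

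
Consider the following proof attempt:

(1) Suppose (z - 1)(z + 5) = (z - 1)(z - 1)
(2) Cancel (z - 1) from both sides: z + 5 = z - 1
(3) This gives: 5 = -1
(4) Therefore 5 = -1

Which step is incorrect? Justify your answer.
Step 2: Cancel (z - 1) from both sides: z + 5 = z - 1

Step 2 cancels (z - 1) from both sides. This is only valid if (z - 1) ≠ 0, i.e., z ≠ 1. When z = 1, both sides equal zero regardless of the other factors. The correct approach requires considering z = 1 as a separate case.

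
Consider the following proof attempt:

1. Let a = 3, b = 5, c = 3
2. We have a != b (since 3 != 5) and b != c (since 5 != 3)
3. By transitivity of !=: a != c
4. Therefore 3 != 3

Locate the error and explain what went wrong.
Step 3: By transitivity of !=: a != c

Step 3 incorrectly applies transitivity to the '!=' relation. Transitivity states: if a R b and b R c, then a R c. However, '!=' is not transitive. Counterexample: 3 != 5 and 5 != 3, but 3 = 3 (both equal 3). Transitivity holds for relations like <, <=, =, but not for !=.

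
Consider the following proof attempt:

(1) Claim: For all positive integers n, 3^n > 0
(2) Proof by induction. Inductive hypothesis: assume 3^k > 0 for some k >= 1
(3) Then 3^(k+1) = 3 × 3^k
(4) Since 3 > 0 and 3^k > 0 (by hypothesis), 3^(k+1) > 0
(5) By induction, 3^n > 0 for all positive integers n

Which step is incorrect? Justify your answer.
Step 5: By induction, 3^n > 0 for all positive integers n

Step 5 concludes the proof by induction, but no base case was ever established. A valid induction proof requires: (1) a base case proving 3^1 > 0, and (2) an inductive step showing IF 3^k > 0 THEN 3^(k+1) > 0. Steps 2-4 correctly establish the inductive step, but without the base case the conclusion in step 5 does not follow.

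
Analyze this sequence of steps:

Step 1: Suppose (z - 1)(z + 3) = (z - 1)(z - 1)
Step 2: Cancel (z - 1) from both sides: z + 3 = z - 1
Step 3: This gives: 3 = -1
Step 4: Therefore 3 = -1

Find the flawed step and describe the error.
Step 2: Cancel (z - 1) from both sides: z + 3 = z - 1

Step 2 cancels (z - 1) from both sides. This is only valid if (z - 1) ≠ 0, i.e., z ≠ 1. When z = 1, both sides equal zero regardless of the other factors. The correct approach requires considering z = 1 as a separate case.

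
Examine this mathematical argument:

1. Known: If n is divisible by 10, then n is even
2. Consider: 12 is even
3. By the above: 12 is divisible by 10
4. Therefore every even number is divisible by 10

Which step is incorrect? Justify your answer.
Step 3: By the above: 12 is divisible by 10

Step 3 commits the fallacy of affirming the consequent. The known fact 'divisible by 10 → even' does NOT imply 'even → divisible by 10'. That would be the converse, which is false. For example, 12 is even but 12 ÷ 10 = 1.20, which is not an integer.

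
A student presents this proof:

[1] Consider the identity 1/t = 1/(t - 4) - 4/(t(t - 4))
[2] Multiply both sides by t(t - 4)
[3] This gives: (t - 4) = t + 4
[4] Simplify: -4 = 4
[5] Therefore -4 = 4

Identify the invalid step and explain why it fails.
Step 3: This gives: (t - 4) = t + 4

Step 3 makes a sign error when clearing denominators. Multiplying -4/(t(t - 4)) by t(t - 4) gives -4, not +4. The correct result is (t - 4) = t - 4, which is trivially true, not (t - 4) = t + 4. (Step 1 is a valid identity: 1/(t - 4) - 4/(t(t - 4)) = (t - 4)/(t(t - 4)) = 1/t.)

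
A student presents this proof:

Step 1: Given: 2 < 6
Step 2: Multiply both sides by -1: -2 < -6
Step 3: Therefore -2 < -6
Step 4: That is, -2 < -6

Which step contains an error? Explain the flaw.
Step 2: Multiply both sides by -1: -2 < -6

Step 2 multiplies both sides by -1 but fails to reverse the inequality sign. When multiplying (or dividing) an inequality by a negative number, the direction must be reversed. Since 2 < 6, we should get -2 > -6, i.e., -2 > -6.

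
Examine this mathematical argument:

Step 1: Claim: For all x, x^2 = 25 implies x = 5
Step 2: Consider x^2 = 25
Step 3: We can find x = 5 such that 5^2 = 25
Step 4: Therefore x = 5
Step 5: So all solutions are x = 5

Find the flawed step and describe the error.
Step 4: Therefore x = 5

Step 4 incorrectly concludes that x = 5 is the only solution. The proof shows that x = 5 is A solution (existence), but does not show it is the ONLY solution (uniqueness). In fact, x = -5 is also a solution since (-5)^2 = 25. Finding one solution doesn't prove there are no others.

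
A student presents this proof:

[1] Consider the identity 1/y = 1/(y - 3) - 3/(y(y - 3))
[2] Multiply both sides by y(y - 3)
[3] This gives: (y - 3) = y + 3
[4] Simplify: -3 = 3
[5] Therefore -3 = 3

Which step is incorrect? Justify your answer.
Step 3: This gives: (y - 3) = y + 3

Step 3 makes a sign error when clearing denominators. Multiplying -3/(y(y - 3)) by y(y - 3) gives -3, not +3. The correct result is (y - 3) = y - 3, which is trivially true, not (y - 3) = y + 3. (Step 1 is a valid identity: 1/(y - 3) - 3/(y(y - 3)) = (y - 3)/(y(y - 3)) = 1/y.)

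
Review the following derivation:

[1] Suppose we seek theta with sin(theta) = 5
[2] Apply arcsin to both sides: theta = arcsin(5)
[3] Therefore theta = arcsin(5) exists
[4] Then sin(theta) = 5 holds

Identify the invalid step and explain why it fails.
Step 2: Apply arcsin to both sides: theta = arcsin(5)

Step 2 applies arcsin to 5. However, arcsin(x) is only defined for x in [-1, 1] because sin(theta) can only produce values in that range. Since |5| > 1, arcsin(5) is undefined. There is no angle whose sine equals 5.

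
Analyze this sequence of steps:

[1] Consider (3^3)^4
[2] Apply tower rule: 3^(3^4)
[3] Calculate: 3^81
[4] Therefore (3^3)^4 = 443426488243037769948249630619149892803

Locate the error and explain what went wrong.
Step 2: Apply tower rule: 3^(3^4)

Step 2 incorrectly states that (a^b)^c = a^(b^c). The correct rule is (a^b)^c = a^(b×c). The actual value is (3^3)^4 = 3^12 = 531441, not 3^81 = 443426488243037769948249630619149892803.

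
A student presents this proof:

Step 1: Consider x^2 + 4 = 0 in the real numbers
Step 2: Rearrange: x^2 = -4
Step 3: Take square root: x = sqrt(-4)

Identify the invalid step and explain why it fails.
Step 3: Take square root: x = sqrt(-4)

Step 3 takes the square root of -4, which is negative. In the real number system, the square root of a negative number is undefined. The equation x^2 + 4 = 0 has no real solutions. Square roots of negative numbers only exist in the complex numbers.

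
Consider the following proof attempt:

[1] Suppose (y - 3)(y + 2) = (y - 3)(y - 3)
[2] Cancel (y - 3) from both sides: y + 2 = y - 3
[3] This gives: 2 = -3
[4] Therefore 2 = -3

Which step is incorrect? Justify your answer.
Step 2: Cancel (y - 3) from both sides: y + 2 = y - 3

Step 2 cancels (y - 3) from both sides. This is only valid if (y - 3) ≠ 0, i.e., y ≠ 3. When y = 3, both sides equal zero regardless of the other factors. The correct approach requires considering y = 3 as a separate case.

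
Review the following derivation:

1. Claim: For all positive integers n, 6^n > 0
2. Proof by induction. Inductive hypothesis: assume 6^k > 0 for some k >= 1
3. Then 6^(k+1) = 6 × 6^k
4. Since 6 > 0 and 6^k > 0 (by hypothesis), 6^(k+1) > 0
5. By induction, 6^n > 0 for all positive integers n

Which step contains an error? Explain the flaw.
Step 5: By induction, 6^n > 0 for all positive integers n

Step 5 concludes the proof by induction, but no base case was ever established. A valid induction proof requires: (1) a base case proving 6^1 > 0, and (2) an inductive step showing IF 6^k > 0 THEN 6^(k+1) > 0. Steps 2-4 correctly establish the inductive step, but without the base case the conclusion in step 5 does not follow.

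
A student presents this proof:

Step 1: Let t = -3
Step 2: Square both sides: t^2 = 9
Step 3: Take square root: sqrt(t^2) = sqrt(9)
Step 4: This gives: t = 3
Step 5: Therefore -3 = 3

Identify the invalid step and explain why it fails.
Step 4: This gives: t = 3

Step 4 incorrectly states that sqrt(t^2) = t. The correct identity is sqrt(t^2) = |t|. Since t = -3 < 0, we have sqrt(t^2) = |-3| = 3, not t = -3.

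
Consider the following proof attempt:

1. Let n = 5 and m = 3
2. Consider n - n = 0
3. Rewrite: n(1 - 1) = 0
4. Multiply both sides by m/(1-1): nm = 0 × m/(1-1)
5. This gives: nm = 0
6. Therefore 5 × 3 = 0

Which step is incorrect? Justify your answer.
Step 4: Multiply both sides by m/(1-1): nm = 0 × m/(1-1)

Step 4 multiplies both sides by m/(1-1). However, 1-1 = 0, so this is multiplication by m/0, which is undefined. We cannot multiply by an undefined expression.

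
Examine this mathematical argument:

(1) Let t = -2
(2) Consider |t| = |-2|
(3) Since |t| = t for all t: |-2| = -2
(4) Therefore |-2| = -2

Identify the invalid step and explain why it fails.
Step 3: Since |t| = t for all t: |-2| = -2

Step 3 incorrectly states that |t| = t for all t. The correct definition is |t| = t when t >= 0, and |t| = -t when t < 0. Since -2 < 0, we have |-2| = -(-2) = 2, not -2.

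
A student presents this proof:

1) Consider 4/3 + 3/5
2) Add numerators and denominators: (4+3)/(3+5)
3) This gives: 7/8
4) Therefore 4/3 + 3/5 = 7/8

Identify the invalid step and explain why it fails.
Step 2: Add numerators and denominators: (4+3)/(3+5)

Step 2 incorrectly adds fractions by separately adding numerators and denominators. This is wrong. The correct method requires a common denominator: 4/3 + 3/5 = (4×5 + 3×3)/(3×5) = 29/15 = 29/15. The method used gives 7/8, which is different.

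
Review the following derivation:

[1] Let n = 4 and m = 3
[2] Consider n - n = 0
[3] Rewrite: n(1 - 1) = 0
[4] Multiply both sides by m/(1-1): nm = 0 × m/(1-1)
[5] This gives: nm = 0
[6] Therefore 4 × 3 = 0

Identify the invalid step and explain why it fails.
Step 4: Multiply both sides by m/(1-1): nm = 0 × m/(1-1)

Step 4 multiplies both sides by m/(1-1). However, 1-1 = 0, so this is multiplication by m/0, which is undefined. We cannot multiply by an undefined expression.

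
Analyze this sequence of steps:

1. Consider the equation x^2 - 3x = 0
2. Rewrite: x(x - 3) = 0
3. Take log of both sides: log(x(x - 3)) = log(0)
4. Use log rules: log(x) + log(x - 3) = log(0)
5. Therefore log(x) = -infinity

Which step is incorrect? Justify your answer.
Step 3: Take log of both sides: log(x(x - 3)) = log(0)

Step 3 takes the logarithm of both sides, resulting in log(0) on the right side. The logarithm is only defined for positive numbers; log(0) is undefined (approaches negative infinity). This operation is invalid.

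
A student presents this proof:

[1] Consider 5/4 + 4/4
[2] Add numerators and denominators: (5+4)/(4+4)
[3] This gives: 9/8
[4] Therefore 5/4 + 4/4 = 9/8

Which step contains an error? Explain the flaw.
Step 2: Add numerators and denominators: (5+4)/(4+4)

Step 2 incorrectly adds fractions by separately adding numerators and denominators. This is wrong. The correct method requires a common denominator: 5/4 + 4/4 = (5×4 + 4×4)/(4×4) = 36/16 = 9/4. The method used gives 9/8, which is different.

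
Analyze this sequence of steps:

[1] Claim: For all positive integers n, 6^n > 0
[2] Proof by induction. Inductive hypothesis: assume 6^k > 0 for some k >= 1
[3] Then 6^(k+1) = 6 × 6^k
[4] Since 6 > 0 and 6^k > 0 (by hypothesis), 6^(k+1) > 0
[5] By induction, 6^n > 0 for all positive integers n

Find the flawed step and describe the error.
Step 5: By induction, 6^n > 0 for all positive integers n

Step 5 concludes the proof by induction, but no base case was ever established. A valid induction proof requires: (1) a base case proving 6^1 > 0, and (2) an inductive step showing IF 6^k > 0 THEN 6^(k+1) > 0. Steps 2-4 correctly establish the inductive step, but without the base case the conclusion in step 5 does not follow.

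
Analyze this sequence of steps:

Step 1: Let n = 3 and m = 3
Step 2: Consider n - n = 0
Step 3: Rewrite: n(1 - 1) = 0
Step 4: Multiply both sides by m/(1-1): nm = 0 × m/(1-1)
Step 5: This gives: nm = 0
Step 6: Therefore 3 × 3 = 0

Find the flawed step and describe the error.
Step 4: Multiply both sides by m/(1-1): nm = 0 × m/(1-1)

Step 4 multiplies both sides by m/(1-1). However, 1-1 = 0, so this is multiplication by m/0, which is undefined. We cannot multiply by an undefined expression.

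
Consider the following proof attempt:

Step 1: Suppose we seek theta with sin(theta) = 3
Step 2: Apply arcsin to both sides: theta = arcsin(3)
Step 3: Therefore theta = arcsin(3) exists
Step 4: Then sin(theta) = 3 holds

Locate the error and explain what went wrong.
Step 2: Apply arcsin to both sides: theta = arcsin(3)

Step 2 applies arcsin to 3. However, arcsin(x) is only defined for x in [-1, 1] because sin(theta) can only produce values in that range. Since |3| > 1, arcsin(3) is undefined. There is no angle whose sine equals 3.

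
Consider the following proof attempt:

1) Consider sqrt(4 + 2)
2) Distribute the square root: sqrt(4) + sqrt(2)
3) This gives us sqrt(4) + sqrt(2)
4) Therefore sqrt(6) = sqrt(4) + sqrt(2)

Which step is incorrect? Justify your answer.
Step 2: Distribute the square root: sqrt(4) + sqrt(2)

Step 2 incorrectly 'distributes' the square root over addition. The square root function does not distribute: sqrt(a + b) ≠ sqrt(a) + sqrt(b). In fact, sqrt(4 + 2) = sqrt(6) ≈ 2.4495, while sqrt(4) + sqrt(2) ≈ 3.4142.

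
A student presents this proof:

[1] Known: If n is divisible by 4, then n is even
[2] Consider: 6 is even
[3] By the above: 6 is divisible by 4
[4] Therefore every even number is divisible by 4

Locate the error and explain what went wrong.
Step 3: By the above: 6 is divisible by 4

Step 3 commits the fallacy of affirming the consequent. The known fact 'divisible by 4 → even' does NOT imply 'even → divisible by 4'. That would be the converse, which is false. For example, 6 is even but 6 ÷ 4 = 1.50, which is not an integer.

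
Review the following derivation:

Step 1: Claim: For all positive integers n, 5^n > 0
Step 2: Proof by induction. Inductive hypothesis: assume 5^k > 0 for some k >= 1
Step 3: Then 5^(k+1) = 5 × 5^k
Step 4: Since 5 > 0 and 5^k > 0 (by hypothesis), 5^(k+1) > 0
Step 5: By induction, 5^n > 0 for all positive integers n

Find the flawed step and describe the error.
Step 5: By induction, 5^n > 0 for all positive integers n

Step 5 concludes the proof by induction, but no base case was ever established. A valid induction proof requires: (1) a base case proving 5^1 > 0, and (2) an inductive step showing IF 5^k > 0 THEN 5^(k+1) > 0. Steps 2-4 correctly establish the inductive step, but without the base case the conclusion in step 5 does not follow.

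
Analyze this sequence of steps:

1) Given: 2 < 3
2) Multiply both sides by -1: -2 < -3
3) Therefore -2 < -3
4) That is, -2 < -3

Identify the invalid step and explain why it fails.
Step 2: Multiply both sides by -1: -2 < -3

Step 2 multiplies both sides by -1 but fails to reverse the inequality sign. When multiplying (or dividing) an inequality by a negative number, the direction must be reversed. Since 2 < 3, we should get -2 > -3, i.e., -2 > -3.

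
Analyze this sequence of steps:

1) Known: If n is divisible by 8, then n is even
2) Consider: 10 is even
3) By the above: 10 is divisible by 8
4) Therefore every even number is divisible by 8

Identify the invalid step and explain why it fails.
Step 3: By the above: 10 is divisible by 8

Step 3 commits the fallacy of affirming the consequent. The known fact 'divisible by 8 → even' does NOT imply 'even → divisible by 8'. That would be the converse, which is false. For example, 10 is even but 10 ÷ 8 = 1.25, which is not an integer.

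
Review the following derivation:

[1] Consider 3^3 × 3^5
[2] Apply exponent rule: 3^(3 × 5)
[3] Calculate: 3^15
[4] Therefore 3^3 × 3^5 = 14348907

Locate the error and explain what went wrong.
Step 2: Apply exponent rule: 3^(3 × 5)

Step 2 incorrectly states that a^b × a^c = a^(b×c). The correct rule is a^b × a^c = a^(b+c). The actual value is 3^3 × 3^5 = 3^8 = 6561, not 3^15 = 14348907.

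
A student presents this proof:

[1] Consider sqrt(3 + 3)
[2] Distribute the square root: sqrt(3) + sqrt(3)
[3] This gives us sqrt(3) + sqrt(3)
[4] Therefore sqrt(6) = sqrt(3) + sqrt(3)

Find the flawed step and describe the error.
Step 2: Distribute the square root: sqrt(3) + sqrt(3)

Step 2 incorrectly 'distributes' the square root over addition. The square root function does not distribute: sqrt(a + b) ≠ sqrt(a) + sqrt(b). In fact, sqrt(3 + 3) = sqrt(6) ≈ 2.4495, while sqrt(3) + sqrt(3) ≈ 3.4641.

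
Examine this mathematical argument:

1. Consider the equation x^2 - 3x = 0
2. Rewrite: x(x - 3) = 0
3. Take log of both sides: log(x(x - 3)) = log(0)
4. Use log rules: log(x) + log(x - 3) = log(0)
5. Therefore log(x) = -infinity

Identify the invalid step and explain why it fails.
Step 3: Take log of both sides: log(x(x - 3)) = log(0)

Step 3 takes the logarithm of both sides, resulting in log(0) on the right side. The logarithm is only defined for positive numbers; log(0) is undefined (approaches negative infinity). This operation is invalid.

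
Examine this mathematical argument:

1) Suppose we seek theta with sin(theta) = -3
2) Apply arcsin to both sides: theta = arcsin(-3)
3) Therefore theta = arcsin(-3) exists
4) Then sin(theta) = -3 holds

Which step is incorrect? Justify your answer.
Step 2: Apply arcsin to both sides: theta = arcsin(-3)

Step 2 applies arcsin to -3. However, arcsin(x) is only defined for x in [-1, 1] because sin(theta) can only produce values in that range. Since |-3| > 1, arcsin(-3) is undefined. There is no angle whose sine equals -3.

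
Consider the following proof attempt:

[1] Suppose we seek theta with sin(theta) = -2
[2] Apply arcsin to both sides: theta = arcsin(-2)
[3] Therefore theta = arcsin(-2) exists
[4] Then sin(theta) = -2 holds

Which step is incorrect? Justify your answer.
Step 2: Apply arcsin to both sides: theta = arcsin(-2)

Step 2 applies arcsin to -2. However, arcsin(x) is only defined for x in [-1, 1] because sin(theta) can only produce values in that range. Since |-2| > 1, arcsin(-2) is undefined. There is no angle whose sine equals -2.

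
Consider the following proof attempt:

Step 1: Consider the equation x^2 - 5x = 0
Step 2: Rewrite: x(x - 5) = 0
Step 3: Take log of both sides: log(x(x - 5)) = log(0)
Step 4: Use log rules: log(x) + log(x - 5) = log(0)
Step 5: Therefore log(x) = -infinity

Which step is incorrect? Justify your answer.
Step 3: Take log of both sides: log(x(x - 5)) = log(0)

Step 3 takes the logarithm of both sides, resulting in log(0) on the right side. The logarithm is only defined for positive numbers; log(0) is undefined (approaches negative infinity). This operation is invalid.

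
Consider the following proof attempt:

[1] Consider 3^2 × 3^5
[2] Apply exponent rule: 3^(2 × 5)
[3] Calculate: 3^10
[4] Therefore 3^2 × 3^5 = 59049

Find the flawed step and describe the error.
Step 2: Apply exponent rule: 3^(2 × 5)

Step 2 incorrectly states that a^b × a^c = a^(b×c). The correct rule is a^b × a^c = a^(b+c). The actual value is 3^2 × 3^5 = 3^7 = 2187, not 3^10 = 59049.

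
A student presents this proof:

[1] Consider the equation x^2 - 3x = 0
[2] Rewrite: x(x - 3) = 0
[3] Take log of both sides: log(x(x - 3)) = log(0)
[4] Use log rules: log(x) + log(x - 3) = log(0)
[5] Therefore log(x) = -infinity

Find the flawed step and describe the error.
Step 3: Take log of both sides: log(x(x - 3)) = log(0)

Step 3 takes the logarithm of both sides, resulting in log(0) on the right side. The logarithm is only defined for positive numbers; log(0) is undefined (approaches negative infinity). This operation is invalid.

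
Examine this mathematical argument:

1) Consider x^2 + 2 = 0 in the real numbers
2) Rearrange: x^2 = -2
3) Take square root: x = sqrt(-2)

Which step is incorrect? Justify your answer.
Step 3: Take square root: x = sqrt(-2)

Step 3 takes the square root of -2, which is negative. In the real number system, the square root of a negative number is undefined. The equation x^2 + 2 = 0 has no real solutions. Square roots of negative numbers only exist in the complex numbers.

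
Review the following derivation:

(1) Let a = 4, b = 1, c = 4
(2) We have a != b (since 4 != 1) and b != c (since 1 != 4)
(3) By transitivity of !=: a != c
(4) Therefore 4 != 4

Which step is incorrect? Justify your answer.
Step 3: By transitivity of !=: a != c

Step 3 incorrectly applies transitivity to the '!=' relation. Transitivity states: if a R b and b R c, then a R c. However, '!=' is not transitive. Counterexample: 4 != 1 and 1 != 4, but 4 = 4 (both equal 4). Transitivity holds for relations like <, <=, =, but not for !=.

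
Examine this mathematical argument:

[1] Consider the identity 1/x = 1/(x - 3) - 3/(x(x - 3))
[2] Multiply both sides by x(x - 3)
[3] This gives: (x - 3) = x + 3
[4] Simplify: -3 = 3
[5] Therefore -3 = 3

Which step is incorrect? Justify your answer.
Step 3: This gives: (x - 3) = x + 3

Step 3 makes a sign error when clearing denominators. Multiplying -3/(x(x - 3)) by x(x - 3) gives -3, not +3. The correct result is (x - 3) = x - 3, which is trivially true, not (x - 3) = x + 3. (Step 1 is a valid identity: 1/(x - 3) - 3/(x(x - 3)) = (x - 3)/(x(x - 3)) = 1/x.)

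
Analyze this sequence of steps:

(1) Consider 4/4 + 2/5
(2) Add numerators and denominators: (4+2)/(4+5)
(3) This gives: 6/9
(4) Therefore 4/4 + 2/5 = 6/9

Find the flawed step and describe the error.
Step 2: Add numerators and denominators: (4+2)/(4+5)

Step 2 incorrectly adds fractions by separately adding numerators and denominators. This is wrong. The correct method requires a common denominator: 4/4 + 2/5 = (4×5 + 2×4)/(4×5) = 28/20 = 7/5. The method used gives 6/9, which is different.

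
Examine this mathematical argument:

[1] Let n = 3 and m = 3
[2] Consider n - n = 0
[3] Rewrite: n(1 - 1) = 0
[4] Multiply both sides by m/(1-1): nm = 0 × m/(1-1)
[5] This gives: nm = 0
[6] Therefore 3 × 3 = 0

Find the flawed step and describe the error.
Step 4: Multiply both sides by m/(1-1): nm = 0 × m/(1-1)

Step 4 multiplies both sides by m/(1-1). However, 1-1 = 0, so this is multiplication by m/0, which is undefined. We cannot multiply by an undefined expression.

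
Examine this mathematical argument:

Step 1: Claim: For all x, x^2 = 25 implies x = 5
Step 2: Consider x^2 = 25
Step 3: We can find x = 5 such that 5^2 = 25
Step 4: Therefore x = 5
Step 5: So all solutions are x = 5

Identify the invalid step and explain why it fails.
Step 4: Therefore x = 5

Step 4 incorrectly concludes that x = 5 is the only solution. The proof shows that x = 5 is A solution (existence), but does not show it is the ONLY solution (uniqueness). In fact, x = -5 is also a solution since (-5)^2 = 25. Finding one solution doesn't prove there are no others.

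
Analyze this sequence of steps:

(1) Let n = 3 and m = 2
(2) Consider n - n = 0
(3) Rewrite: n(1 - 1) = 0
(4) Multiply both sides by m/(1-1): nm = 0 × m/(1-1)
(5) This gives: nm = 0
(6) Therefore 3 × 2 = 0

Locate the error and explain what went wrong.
Step 4: Multiply both sides by m/(1-1): nm = 0 × m/(1-1)

Step 4 multiplies both sides by m/(1-1). However, 1-1 = 0, so this is multiplication by m/0, which is undefined. We cannot multiply by an undefined expression.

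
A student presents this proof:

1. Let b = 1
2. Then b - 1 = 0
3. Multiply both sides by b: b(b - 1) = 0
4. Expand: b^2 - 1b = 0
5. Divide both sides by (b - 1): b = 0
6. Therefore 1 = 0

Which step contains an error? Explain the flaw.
Step 5: Divide both sides by (b - 1): b = 0

Step 5 divides both sides by (b - 1). However, since b = 1, we have (b - 1) = 0. Division by zero is undefined, making this step invalid.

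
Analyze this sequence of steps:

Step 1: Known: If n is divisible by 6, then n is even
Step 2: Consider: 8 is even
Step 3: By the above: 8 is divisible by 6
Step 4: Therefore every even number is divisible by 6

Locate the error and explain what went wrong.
Step 3: By the above: 8 is divisible by 6

Step 3 commits the fallacy of affirming the consequent. The known fact 'divisible by 6 → even' does NOT imply 'even → divisible by 6'. That would be the converse, which is false. For example, 8 is even but 8 ÷ 6 = 1.33, which is not an integer.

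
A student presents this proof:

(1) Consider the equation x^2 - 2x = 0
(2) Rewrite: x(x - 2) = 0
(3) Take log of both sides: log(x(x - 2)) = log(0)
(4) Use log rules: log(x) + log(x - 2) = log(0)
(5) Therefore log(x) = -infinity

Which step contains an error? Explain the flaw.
Step 3: Take log of both sides: log(x(x - 2)) = log(0)

Step 3 takes the logarithm of both sides, resulting in log(0) on the right side. The logarithm is only defined for positive numbers; log(0) is undefined (approaches negative infinity). This operation is invalid.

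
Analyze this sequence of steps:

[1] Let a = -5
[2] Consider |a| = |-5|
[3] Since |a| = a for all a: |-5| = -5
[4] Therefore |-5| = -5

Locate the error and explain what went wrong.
Step 3: Since |a| = a for all a: |-5| = -5

Step 3 incorrectly states that |a| = a for all a. The correct definition is |a| = a when a >= 0, and |a| = -a when a < 0. Since -5 < 0, we have |-5| = -(-5) = 5, not -5.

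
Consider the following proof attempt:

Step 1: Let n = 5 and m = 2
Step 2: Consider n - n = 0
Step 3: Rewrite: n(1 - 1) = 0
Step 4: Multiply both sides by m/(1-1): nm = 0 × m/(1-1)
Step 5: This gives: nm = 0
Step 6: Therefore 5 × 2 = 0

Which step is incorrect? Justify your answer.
Step 4: Multiply both sides by m/(1-1): nm = 0 × m/(1-1)

Step 4 multiplies both sides by m/(1-1). However, 1-1 = 0, so this is multiplication by m/0, which is undefined. We cannot multiply by an undefined expression.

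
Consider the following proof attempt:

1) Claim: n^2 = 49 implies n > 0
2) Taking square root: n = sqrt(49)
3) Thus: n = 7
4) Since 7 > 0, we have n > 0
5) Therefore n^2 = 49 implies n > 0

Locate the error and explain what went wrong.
Step 2: Taking square root: n = sqrt(49)

Step 2 takes the square root and assumes the positive root only. The equation n^2 = 49 actually has two solutions: n = 7 and n = -7. The proof silently assumes n > 0 without justification, then uses this assumption to conclude n > 0, which is circular. The counterexample n = -7 shows the claim is false.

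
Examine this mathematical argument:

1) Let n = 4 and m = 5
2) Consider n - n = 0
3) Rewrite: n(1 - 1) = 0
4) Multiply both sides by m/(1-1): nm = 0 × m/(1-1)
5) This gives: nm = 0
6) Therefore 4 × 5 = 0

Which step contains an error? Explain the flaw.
Step 4: Multiply both sides by m/(1-1): nm = 0 × m/(1-1)

Step 4 multiplies both sides by m/(1-1). However, 1-1 = 0, so this is multiplication by m/0, which is undefined. We cannot multiply by an undefined expression.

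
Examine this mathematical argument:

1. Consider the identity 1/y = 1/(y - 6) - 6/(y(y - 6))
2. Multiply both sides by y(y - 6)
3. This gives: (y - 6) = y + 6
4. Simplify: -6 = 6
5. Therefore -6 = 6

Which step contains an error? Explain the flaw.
Step 3: This gives: (y - 6) = y + 6

Step 3 makes a sign error when clearing denominators. Multiplying -6/(y(y - 6)) by y(y - 6) gives -6, not +6. The correct result is (y - 6) = y - 6, which is trivially true, not (y - 6) = y + 6. (Step 1 is a valid identity: 1/(y - 6) - 6/(y(y - 6)) = (y - 6)/(y(y - 6)) = 1/y.)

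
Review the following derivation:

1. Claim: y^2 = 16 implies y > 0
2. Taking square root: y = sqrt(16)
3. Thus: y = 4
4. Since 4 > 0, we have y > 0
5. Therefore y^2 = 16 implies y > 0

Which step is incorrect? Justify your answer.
Step 2: Taking square root: y = sqrt(16)

Step 2 takes the square root and assumes the positive root only. The equation y^2 = 16 actually has two solutions: y = 4 and y = -4. The proof silently assumes y > 0 without justification, then uses this assumption to conclude y > 0, which is circular. The counterexample y = -4 shows the claim is false.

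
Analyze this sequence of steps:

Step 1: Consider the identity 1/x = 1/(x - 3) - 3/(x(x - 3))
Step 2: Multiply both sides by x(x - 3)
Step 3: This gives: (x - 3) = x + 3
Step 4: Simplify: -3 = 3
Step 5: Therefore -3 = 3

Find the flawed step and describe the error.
Step 3: This gives: (x - 3) = x + 3

Step 3 makes a sign error when clearing denominators. Multiplying -3/(x(x - 3)) by x(x - 3) gives -3, not +3. The correct result is (x - 3) = x - 3, which is trivially true, not (x - 3) = x + 3. (Step 1 is a valid identity: 1/(x - 3) - 3/(x(x - 3)) = (x - 3)/(x(x - 3)) = 1/x.)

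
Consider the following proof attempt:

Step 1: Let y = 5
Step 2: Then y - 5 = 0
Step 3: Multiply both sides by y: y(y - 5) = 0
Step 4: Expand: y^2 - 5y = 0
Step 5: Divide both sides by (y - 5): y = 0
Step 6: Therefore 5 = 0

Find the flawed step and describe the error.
Step 5: Divide both sides by (y - 5): y = 0

Step 5 divides both sides by (y - 5). However, since y = 5, we have (y - 5) = 0. Division by zero is undefined, making this step invalid.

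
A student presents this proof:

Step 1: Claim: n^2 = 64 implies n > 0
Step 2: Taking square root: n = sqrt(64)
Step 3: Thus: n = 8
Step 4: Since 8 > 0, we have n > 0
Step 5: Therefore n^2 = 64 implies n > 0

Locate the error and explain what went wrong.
Step 2: Taking square root: n = sqrt(64)

Step 2 takes the square root and assumes the positive root only. The equation n^2 = 64 actually has two solutions: n = 8 and n = -8. The proof silently assumes n > 0 without justification, then uses this assumption to conclude n > 0, which is circular. The counterexample n = -8 shows the claim is false.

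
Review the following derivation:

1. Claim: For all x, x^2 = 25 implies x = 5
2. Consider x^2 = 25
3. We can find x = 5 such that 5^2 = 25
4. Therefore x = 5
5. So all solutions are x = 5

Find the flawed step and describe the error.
Step 4: Therefore x = 5

Step 4 incorrectly concludes that x = 5 is the only solution. The proof shows that x = 5 is A solution (existence), but does not show it is the ONLY solution (uniqueness). In fact, x = -5 is also a solution since (-5)^2 = 25. Finding one solution doesn't prove there are no others.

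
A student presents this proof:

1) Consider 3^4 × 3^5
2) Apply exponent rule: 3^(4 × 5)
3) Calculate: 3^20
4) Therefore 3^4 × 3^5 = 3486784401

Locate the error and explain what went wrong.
Step 2: Apply exponent rule: 3^(4 × 5)

Step 2 incorrectly states that a^b × a^c = a^(b×c). The correct rule is a^b × a^c = a^(b+c). The actual value is 3^4 × 3^5 = 3^9 = 19683, not 3^20 = 3486784401.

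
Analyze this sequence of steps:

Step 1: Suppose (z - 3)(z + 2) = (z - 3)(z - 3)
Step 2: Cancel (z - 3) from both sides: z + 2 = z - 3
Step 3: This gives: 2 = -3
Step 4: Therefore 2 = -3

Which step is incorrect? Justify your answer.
Step 2: Cancel (z - 3) from both sides: z + 2 = z - 3

Step 2 cancels (z - 3) from both sides. This is only valid if (z - 3) ≠ 0, i.e., z ≠ 3. When z = 3, both sides equal zero regardless of the other factors. The correct approach requires considering z = 3 as a separate case.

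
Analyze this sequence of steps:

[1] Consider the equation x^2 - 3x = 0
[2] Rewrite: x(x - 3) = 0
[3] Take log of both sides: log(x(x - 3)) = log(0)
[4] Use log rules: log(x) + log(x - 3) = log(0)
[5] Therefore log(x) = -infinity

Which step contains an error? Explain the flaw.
Step 3: Take log of both sides: log(x(x - 3)) = log(0)

Step 3 takes the logarithm of both sides, resulting in log(0) on the right side. The logarithm is only defined for positive numbers; log(0) is undefined (approaches negative infinity). This operation is invalid.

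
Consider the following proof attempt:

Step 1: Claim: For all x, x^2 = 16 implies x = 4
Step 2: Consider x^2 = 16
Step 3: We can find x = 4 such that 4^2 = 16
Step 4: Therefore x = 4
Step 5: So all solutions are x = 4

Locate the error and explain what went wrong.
Step 4: Therefore x = 4

Step 4 incorrectly concludes that x = 4 is the only solution. The proof shows that x = 4 is A solution (existence), but does not show it is the ONLY solution (uniqueness). In fact, x = -4 is also a solution since (-4)^2 = 16. Finding one solution doesn't prove there are no others.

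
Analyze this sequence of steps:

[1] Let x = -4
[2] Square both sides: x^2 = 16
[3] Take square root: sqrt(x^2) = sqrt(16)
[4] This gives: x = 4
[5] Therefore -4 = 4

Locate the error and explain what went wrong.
Step 4: This gives: x = 4

Step 4 incorrectly states that sqrt(x^2) = x. The correct identity is sqrt(x^2) = |x|. Since x = -4 < 0, we have sqrt(x^2) = |-4| = 4, not x = -4.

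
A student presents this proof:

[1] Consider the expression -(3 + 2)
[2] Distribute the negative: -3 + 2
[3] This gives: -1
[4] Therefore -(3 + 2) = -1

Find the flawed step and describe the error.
Step 2: Distribute the negative: -3 + 2

Step 2 incorrectly distributes the negative sign. The correct distribution is -(3 + 2) = -3 - 2 = -5. The negative must be applied to both terms, not just the first. The error treats -(3 + 2) as -3 + 2, which equals -1 instead of -5.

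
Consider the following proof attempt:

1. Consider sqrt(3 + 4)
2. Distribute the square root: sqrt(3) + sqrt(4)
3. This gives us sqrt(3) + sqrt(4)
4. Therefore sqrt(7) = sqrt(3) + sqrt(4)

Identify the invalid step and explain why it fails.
Step 2: Distribute the square root: sqrt(3) + sqrt(4)

Step 2 incorrectly 'distributes' the square root over addition. The square root function does not distribute: sqrt(a + b) ≠ sqrt(a) + sqrt(b). In fact, sqrt(3 + 4) = sqrt(7) ≈ 2.6458, while sqrt(3) + sqrt(4) ≈ 3.7321.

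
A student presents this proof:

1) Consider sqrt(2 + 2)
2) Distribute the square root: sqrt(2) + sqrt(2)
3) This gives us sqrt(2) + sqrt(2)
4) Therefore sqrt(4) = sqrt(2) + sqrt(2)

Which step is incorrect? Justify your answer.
Step 2: Distribute the square root: sqrt(2) + sqrt(2)

Step 2 incorrectly 'distributes' the square root over addition. The square root function does not distribute: sqrt(a + b) ≠ sqrt(a) + sqrt(b). In fact, sqrt(2 + 2) = sqrt(4) ≈ 2.0000, while sqrt(2) + sqrt(2) ≈ 2.8284.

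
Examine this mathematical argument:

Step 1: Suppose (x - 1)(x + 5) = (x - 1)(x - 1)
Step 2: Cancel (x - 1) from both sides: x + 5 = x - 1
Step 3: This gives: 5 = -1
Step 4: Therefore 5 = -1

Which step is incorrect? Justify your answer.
Step 2: Cancel (x - 1) from both sides: x + 5 = x - 1

Step 2 cancels (x - 1) from both sides. This is only valid if (x - 1) ≠ 0, i.e., x ≠ 1. When x = 1, both sides equal zero regardless of the other factors. The correct approach requires considering x = 1 as a separate case.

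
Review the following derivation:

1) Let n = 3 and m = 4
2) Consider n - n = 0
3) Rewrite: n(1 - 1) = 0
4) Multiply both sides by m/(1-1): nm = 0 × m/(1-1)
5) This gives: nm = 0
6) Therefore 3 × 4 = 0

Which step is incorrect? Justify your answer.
Step 4: Multiply both sides by m/(1-1): nm = 0 × m/(1-1)

Step 4 multiplies both sides by m/(1-1). However, 1-1 = 0, so this is multiplication by m/0, which is undefined. We cannot multiply by an undefined expression.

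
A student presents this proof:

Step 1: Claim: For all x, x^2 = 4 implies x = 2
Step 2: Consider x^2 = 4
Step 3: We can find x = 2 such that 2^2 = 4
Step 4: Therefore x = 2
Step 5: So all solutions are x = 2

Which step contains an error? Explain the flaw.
Step 4: Therefore x = 2

Step 4 incorrectly concludes that x = 2 is the only solution. The proof shows that x = 2 is A solution (existence), but does not show it is the ONLY solution (uniqueness). In fact, x = -2 is also a solution since (-2)^2 = 4. Finding one solution doesn't prove there are no others.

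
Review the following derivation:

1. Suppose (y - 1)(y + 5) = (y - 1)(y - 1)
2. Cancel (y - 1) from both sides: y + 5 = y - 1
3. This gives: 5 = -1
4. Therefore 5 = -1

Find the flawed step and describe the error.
Step 2: Cancel (y - 1) from both sides: y + 5 = y - 1

Step 2 cancels (y - 1) from both sides. This is only valid if (y - 1) ≠ 0, i.e., y ≠ 1. When y = 1, both sides equal zero regardless of the other factors. The correct approach requires considering y = 1 as a separate case.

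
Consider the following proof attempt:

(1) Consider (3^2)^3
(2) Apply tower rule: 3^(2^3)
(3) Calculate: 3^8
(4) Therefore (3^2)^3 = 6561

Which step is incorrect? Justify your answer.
Step 2: Apply tower rule: 3^(2^3)

Step 2 incorrectly states that (a^b)^c = a^(b^c). The correct rule is (a^b)^c = a^(b×c). The actual value is (3^2)^3 = 3^6 = 729, not 3^8 = 6561.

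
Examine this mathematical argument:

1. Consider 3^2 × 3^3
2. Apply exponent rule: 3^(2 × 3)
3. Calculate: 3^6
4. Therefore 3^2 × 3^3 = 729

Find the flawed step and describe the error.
Step 2: Apply exponent rule: 3^(2 × 3)

Step 2 incorrectly states that a^b × a^c = a^(b×c). The correct rule is a^b × a^c = a^(b+c). The actual value is 3^2 × 3^3 = 3^5 = 243, not 3^6 = 729.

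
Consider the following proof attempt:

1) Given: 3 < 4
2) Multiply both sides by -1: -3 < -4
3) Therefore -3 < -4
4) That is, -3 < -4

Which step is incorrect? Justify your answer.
Step 2: Multiply both sides by -1: -3 < -4

Step 2 multiplies both sides by -1 but fails to reverse the inequality sign. When multiplying (or dividing) an inequality by a negative number, the direction must be reversed. Since 3 < 4, we should get -3 > -4, i.e., -3 > -4.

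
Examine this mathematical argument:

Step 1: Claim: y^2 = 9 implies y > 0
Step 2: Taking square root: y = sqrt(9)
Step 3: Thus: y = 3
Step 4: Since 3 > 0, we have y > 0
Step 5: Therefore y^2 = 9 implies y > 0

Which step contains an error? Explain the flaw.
Step 2: Taking square root: y = sqrt(9)

Step 2 takes the square root and assumes the positive root only. The equation y^2 = 9 actually has two solutions: y = 3 and y = -3. The proof silently assumes y > 0 without justification, then uses this assumption to conclude y > 0, which is circular. The counterexample y = -3 shows the claim is false.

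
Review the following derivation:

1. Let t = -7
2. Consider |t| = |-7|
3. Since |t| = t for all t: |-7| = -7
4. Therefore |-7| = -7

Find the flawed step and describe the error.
Step 3: Since |t| = t for all t: |-7| = -7

Step 3 incorrectly states that |t| = t for all t. The correct definition is |t| = t when t >= 0, and |t| = -t when t < 0. Since -7 < 0, we have |-7| = -(-7) = 7, not -7.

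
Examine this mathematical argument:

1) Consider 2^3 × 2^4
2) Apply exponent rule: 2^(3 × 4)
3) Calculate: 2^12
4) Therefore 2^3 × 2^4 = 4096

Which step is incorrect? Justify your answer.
Step 2: Apply exponent rule: 2^(3 × 4)

Step 2 incorrectly states that a^b × a^c = a^(b×c). The correct rule is a^b × a^c = a^(b+c). The actual value is 2^3 × 2^4 = 2^7 = 128, not 2^12 = 4096.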